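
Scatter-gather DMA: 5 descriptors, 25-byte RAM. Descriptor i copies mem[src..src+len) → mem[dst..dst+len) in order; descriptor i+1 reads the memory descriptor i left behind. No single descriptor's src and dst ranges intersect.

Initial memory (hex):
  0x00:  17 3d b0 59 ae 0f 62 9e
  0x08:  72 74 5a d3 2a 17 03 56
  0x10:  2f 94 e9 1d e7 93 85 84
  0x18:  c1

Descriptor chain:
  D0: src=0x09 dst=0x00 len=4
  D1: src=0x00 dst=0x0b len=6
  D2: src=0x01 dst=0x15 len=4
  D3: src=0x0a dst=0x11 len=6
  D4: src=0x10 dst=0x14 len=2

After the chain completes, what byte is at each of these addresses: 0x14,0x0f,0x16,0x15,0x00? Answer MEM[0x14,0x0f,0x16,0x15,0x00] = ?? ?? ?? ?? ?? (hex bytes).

[0] 0x09->0x00 len=4 : 74 5a d3 2a
[1] 0x00->0x0b len=6 : 74 5a d3 2a ae 0f
[2] 0x01->0x15 len=4 : 5a d3 2a ae
[3] 0x0a->0x11 len=6 : 5a 74 5a d3 2a ae
[4] 0x10->0x14 len=2 : 0f 5a
query mem[0x14]=0x0f, mem[0x0f]=0xae, mem[0x16]=0xae, mem[0x15]=0x5a, mem[0x00]=0x74

MEM[0x14,0x0f,0x16,0x15,0x00] = 0f ae ae 5a 74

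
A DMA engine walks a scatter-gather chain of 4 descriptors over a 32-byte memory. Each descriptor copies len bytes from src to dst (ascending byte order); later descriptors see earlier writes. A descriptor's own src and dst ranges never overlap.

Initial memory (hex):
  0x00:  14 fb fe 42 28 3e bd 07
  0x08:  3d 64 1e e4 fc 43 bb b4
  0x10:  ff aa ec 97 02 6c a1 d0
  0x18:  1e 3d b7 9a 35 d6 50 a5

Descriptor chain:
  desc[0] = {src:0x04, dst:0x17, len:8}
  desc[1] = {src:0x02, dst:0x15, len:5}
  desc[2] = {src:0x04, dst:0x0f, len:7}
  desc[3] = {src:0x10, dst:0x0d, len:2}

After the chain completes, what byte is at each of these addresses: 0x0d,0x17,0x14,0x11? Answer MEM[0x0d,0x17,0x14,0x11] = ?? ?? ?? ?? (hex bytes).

MEM[0x0d,0x17,0x14,0x11] = 3e 28 64 bd

D0: mem[0x17..0x1e] <- [28 3e bd 07 3d 64 1e e4]
D1: mem[0x15..0x19] <- [fe 42 28 3e bd]
D2: mem[0x0f..0x15] <- [28 3e bd 07 3d 64 1e]
D3: mem[0x0d..0x0e] <- [3e bd]
query mem[0x0d]=0x3e, mem[0x17]=0x28, mem[0x14]=0x64, mem[0x11]=0xbd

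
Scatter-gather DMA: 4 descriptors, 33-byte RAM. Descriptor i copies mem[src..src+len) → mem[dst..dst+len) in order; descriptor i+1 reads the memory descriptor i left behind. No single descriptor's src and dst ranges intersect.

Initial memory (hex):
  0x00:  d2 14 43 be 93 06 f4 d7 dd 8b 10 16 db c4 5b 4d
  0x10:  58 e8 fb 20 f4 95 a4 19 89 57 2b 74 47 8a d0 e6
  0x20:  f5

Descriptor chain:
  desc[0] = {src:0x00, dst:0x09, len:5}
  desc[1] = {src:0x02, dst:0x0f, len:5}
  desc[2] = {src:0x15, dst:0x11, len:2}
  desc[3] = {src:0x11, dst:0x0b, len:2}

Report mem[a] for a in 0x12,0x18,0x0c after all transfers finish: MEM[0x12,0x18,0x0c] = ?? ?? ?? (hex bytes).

MEM[0x12,0x18,0x0c] = a4 89 a4

  after D0: wrote 5B at 0x09 = d21443be93
  after D1: wrote 5B at 0x0f = 43be9306f4
  after D2: wrote 2B at 0x11 = 95a4
  after D3: wrote 2B at 0x0b = 95a4
query mem[0x12]=0xa4, mem[0x18]=0x89, mem[0x0c]=0xa4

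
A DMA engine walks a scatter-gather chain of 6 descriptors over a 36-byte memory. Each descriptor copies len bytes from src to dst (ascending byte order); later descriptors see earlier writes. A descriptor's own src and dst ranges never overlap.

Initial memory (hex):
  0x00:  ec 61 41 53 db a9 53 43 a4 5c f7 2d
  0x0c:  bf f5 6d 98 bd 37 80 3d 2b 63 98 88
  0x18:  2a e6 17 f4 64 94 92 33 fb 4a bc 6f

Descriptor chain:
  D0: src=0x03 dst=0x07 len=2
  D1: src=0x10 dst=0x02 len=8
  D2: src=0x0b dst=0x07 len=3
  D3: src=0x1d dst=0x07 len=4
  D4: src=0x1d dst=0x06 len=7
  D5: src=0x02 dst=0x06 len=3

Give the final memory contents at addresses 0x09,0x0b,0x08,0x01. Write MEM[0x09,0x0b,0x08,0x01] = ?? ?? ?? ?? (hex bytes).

MEM[0x09,0x0b,0x08,0x01] = fb bc 80 61

#0 dst[0x07+2] := {0x53,0xdb}
#1 dst[0x02+8] := {0xbd,0x37,0x80,0x3d,0x2b,0x63,0x98,0x88}
#2 dst[0x07+3] := {0x2d,0xbf,0xf5}
#3 dst[0x07+4] := {0x94,0x92,0x33,0xfb}
#4 dst[0x06+7] := {0x94,0x92,0x33,0xfb,0x4a,0xbc,0x6f}
#5 dst[0x06+3] := {0xbd,0x37,0x80}
query mem[0x09]=0xfb, mem[0x0b]=0xbc, mem[0x08]=0x80, mem[0x01]=0x61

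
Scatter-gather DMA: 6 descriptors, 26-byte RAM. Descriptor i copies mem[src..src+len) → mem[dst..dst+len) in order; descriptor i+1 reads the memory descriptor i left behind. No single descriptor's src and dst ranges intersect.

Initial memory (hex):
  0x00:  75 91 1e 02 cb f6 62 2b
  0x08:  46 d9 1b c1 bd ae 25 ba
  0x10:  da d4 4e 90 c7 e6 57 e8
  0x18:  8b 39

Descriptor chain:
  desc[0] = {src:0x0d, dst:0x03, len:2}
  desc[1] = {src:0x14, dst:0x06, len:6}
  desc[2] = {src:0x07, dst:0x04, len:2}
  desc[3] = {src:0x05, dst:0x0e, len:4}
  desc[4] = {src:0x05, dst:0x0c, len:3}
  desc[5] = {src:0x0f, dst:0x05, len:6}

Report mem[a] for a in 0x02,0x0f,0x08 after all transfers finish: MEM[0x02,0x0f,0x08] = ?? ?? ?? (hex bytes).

MEM[0x02,0x0f,0x08] = 1e c7 4e

D0: mem[0x03..0x04] <- [ae 25]
D1: mem[0x06..0x0b] <- [c7 e6 57 e8 8b 39]
D2: mem[0x04..0x05] <- [e6 57]
D3: mem[0x0e..0x11] <- [57 c7 e6 57]
D4: mem[0x0c..0x0e] <- [57 c7 e6]
D5: mem[0x05..0x0a] <- [c7 e6 57 4e 90 c7]
query mem[0x02]=0x1e, mem[0x0f]=0xc7, mem[0x08]=0x4e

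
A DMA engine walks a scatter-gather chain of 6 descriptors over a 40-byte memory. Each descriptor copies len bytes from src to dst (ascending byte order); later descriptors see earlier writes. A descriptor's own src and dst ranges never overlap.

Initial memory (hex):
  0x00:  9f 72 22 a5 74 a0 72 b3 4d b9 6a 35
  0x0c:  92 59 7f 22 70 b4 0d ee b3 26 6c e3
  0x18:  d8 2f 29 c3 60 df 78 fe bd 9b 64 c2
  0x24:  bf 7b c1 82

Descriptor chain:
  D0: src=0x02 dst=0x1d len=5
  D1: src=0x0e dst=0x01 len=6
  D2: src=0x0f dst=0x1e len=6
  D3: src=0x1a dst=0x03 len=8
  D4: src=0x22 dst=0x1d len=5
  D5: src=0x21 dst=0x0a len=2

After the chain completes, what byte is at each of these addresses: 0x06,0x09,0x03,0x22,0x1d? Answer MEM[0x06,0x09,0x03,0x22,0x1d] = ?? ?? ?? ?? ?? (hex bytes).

[0] 0x02->0x1d len=5 : 22 a5 74 a0 72
[1] 0x0e->0x01 len=6 : 7f 22 70 b4 0d ee
[2] 0x0f->0x1e len=6 : 22 70 b4 0d ee b3
[3] 0x1a->0x03 len=8 : 29 c3 60 22 22 70 b4 0d
[4] 0x22->0x1d len=5 : ee b3 bf 7b c1
[5] 0x21->0x0a len=2 : c1 ee
query mem[0x06]=0x22, mem[0x09]=0xb4, mem[0x03]=0x29, mem[0x22]=0xee, mem[0x1d]=0xee

MEM[0x06,0x09,0x03,0x22,0x1d] = 22 b4 29 ee ee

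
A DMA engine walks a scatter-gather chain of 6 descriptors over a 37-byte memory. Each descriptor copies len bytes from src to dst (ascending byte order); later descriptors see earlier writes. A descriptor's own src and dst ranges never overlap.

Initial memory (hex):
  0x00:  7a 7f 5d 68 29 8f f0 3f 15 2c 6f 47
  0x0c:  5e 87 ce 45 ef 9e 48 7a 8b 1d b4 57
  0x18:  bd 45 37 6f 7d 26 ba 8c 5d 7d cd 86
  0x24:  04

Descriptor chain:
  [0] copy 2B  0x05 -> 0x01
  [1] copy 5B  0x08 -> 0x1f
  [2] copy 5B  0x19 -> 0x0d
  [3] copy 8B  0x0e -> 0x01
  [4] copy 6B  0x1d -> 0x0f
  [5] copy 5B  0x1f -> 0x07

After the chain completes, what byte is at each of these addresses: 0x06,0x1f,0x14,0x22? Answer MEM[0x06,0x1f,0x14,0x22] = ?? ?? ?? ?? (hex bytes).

MEM[0x06,0x1f,0x14,0x22] = 7a 15 47 47

#0 dst[0x01+2] := {0x8f,0xf0}
#1 dst[0x1f+5] := {0x15,0x2c,0x6f,0x47,0x5e}
#2 dst[0x0d+5] := {0x45,0x37,0x6f,0x7d,0x26}
#3 dst[0x01+8] := {0x37,0x6f,0x7d,0x26,0x48,0x7a,0x8b,0x1d}
#4 dst[0x0f+6] := {0x26,0xba,0x15,0x2c,0x6f,0x47}
#5 dst[0x07+5] := {0x15,0x2c,0x6f,0x47,0x5e}
query mem[0x06]=0x7a, mem[0x1f]=0x15, mem[0x14]=0x47, mem[0x22]=0x47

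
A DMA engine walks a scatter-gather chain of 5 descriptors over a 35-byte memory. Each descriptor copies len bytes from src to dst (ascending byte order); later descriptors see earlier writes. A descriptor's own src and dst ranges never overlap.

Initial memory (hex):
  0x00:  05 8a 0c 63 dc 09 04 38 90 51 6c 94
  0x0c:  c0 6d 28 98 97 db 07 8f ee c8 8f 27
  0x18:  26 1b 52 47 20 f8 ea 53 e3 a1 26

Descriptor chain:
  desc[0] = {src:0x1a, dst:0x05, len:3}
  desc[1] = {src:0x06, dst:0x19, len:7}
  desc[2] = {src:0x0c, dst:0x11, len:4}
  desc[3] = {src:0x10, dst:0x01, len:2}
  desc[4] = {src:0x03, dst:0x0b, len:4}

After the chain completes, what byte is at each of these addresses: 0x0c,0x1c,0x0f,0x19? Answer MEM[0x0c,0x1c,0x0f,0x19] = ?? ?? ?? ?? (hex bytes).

[0] 0x1a->0x05 len=3 : 52 47 20
[1] 0x06->0x19 len=7 : 47 20 90 51 6c 94 c0
[2] 0x0c->0x11 len=4 : c0 6d 28 98
[3] 0x10->0x01 len=2 : 97 c0
[4] 0x03->0x0b len=4 : 63 dc 52 47
query mem[0x0c]=0xdc, mem[0x1c]=0x51, mem[0x0f]=0x98, mem[0x19]=0x47

MEM[0x0c,0x1c,0x0f,0x19] = dc 51 98 47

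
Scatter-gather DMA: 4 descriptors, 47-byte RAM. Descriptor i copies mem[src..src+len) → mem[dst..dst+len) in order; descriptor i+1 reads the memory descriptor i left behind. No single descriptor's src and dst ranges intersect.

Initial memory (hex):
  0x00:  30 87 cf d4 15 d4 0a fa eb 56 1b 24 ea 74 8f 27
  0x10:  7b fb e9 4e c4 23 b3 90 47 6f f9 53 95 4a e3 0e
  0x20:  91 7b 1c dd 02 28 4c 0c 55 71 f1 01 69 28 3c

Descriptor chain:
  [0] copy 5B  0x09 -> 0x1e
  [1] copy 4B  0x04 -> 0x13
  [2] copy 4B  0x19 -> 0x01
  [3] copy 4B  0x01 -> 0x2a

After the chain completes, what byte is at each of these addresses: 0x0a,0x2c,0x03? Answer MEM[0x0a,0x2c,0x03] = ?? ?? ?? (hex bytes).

MEM[0x0a,0x2c,0x03] = 1b 53 53

[0] 0x09->0x1e len=5 : 56 1b 24 ea 74
[1] 0x04->0x13 len=4 : 15 d4 0a fa
[2] 0x19->0x01 len=4 : 6f f9 53 95
[3] 0x01->0x2a len=4 : 6f f9 53 95
query mem[0x0a]=0x1b, mem[0x2c]=0x53, mem[0x03]=0x53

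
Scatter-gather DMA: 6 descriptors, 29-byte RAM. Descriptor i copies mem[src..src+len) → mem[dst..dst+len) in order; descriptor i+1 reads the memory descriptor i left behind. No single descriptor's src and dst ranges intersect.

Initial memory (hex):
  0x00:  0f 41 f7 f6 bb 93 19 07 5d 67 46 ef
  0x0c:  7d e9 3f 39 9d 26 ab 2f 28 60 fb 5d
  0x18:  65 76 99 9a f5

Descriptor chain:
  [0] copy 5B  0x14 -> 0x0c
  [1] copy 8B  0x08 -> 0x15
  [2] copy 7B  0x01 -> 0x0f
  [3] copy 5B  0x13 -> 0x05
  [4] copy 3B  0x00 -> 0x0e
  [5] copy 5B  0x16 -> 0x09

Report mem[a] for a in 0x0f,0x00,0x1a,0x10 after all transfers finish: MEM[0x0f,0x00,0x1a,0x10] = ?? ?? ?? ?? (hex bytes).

[0] 0x14->0x0c len=5 : 28 60 fb 5d 65
[1] 0x08->0x15 len=8 : 5d 67 46 ef 28 60 fb 5d
[2] 0x01->0x0f len=7 : 41 f7 f6 bb 93 19 07
[3] 0x13->0x05 len=5 : 93 19 07 67 46
[4] 0x00->0x0e len=3 : 0f 41 f7
[5] 0x16->0x09 len=5 : 67 46 ef 28 60
query mem[0x0f]=0x41, mem[0x00]=0x0f, mem[0x1a]=0x60, mem[0x10]=0xf7

MEM[0x0f,0x00,0x1a,0x10] = 41 0f 60 f7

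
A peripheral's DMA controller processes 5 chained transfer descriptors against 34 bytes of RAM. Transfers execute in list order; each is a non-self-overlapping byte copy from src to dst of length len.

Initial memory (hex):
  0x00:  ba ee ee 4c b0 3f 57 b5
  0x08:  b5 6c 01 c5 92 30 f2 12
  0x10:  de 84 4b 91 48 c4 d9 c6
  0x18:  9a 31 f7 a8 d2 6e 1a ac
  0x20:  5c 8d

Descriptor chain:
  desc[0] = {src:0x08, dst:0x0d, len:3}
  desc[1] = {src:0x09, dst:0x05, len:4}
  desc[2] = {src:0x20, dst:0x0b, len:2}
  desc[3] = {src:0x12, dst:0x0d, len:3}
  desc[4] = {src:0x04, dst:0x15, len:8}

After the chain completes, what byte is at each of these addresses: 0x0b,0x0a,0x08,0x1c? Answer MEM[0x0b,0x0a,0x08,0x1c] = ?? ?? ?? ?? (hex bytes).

#0 dst[0x0d+3] := {0xb5,0x6c,0x01}
#1 dst[0x05+4] := {0x6c,0x01,0xc5,0x92}
#2 dst[0x0b+2] := {0x5c,0x8d}
#3 dst[0x0d+3] := {0x4b,0x91,0x48}
#4 dst[0x15+8] := {0xb0,0x6c,0x01,0xc5,0x92,0x6c,0x01,0x5c}
query mem[0x0b]=0x5c, mem[0x0a]=0x01, mem[0x08]=0x92, mem[0x1c]=0x5c

MEM[0x0b,0x0a,0x08,0x1c] = 5c 01 92 5c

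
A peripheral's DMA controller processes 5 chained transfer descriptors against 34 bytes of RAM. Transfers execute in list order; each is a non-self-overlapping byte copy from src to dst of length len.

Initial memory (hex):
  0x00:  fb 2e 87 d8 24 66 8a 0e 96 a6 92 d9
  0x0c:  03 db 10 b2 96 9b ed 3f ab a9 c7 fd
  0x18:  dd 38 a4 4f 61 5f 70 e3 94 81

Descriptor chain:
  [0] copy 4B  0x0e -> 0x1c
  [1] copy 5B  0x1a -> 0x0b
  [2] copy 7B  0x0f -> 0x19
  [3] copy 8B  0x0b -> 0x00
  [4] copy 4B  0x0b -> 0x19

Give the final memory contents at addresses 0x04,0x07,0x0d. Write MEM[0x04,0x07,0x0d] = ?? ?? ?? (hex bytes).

D0: mem[0x1c..0x1f] <- [10 b2 96 9b]
D1: mem[0x0b..0x0f] <- [a4 4f 10 b2 96]
D2: mem[0x19..0x1f] <- [96 96 9b ed 3f ab a9]
D3: mem[0x00..0x07] <- [a4 4f 10 b2 96 96 9b ed]
D4: mem[0x19..0x1c] <- [a4 4f 10 b2]
query mem[0x04]=0x96, mem[0x07]=0xed, mem[0x0d]=0x10

MEM[0x04,0x07,0x0d] = 96 ed 10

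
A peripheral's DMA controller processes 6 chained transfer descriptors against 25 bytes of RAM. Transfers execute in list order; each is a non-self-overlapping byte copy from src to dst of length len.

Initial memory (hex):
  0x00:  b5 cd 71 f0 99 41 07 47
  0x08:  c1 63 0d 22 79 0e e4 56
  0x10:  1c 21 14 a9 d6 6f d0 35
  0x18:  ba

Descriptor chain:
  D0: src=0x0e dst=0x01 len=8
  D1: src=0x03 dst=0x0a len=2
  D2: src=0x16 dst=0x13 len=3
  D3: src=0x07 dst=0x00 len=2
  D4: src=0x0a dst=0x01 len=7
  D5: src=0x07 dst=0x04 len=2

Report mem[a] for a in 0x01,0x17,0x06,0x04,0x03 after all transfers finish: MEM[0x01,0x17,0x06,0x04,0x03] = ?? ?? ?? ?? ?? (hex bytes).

MEM[0x01,0x17,0x06,0x04,0x03] = 1c 35 56 1c 79

[0] 0x0e->0x01 len=8 : e4 56 1c 21 14 a9 d6 6f
[1] 0x03->0x0a len=2 : 1c 21
[2] 0x16->0x13 len=3 : d0 35 ba
[3] 0x07->0x00 len=2 : d6 6f
[4] 0x0a->0x01 len=7 : 1c 21 79 0e e4 56 1c
[5] 0x07->0x04 len=2 : 1c 6f
query mem[0x01]=0x1c, mem[0x17]=0x35, mem[0x06]=0x56, mem[0x04]=0x1c, mem[0x03]=0x79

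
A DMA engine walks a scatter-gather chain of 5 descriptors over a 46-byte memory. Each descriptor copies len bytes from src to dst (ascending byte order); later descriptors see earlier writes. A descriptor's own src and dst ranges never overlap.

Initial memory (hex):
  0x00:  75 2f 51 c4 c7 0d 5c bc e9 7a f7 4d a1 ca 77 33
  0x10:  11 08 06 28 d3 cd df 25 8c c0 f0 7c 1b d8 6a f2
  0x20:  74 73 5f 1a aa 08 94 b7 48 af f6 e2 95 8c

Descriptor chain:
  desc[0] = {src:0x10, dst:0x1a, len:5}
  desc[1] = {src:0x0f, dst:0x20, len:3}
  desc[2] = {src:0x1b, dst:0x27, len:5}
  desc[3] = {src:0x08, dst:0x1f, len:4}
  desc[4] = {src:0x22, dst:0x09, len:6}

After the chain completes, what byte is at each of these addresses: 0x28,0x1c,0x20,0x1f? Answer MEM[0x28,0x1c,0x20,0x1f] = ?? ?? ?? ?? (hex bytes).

MEM[0x28,0x1c,0x20,0x1f] = 06 06 7a e9

D0: mem[0x1a..0x1e] <- [11 08 06 28 d3]
D1: mem[0x20..0x22] <- [33 11 08]
D2: mem[0x27..0x2b] <- [08 06 28 d3 f2]
D3: mem[0x1f..0x22] <- [e9 7a f7 4d]
D4: mem[0x09..0x0e] <- [4d 1a aa 08 94 08]
query mem[0x28]=0x06, mem[0x1c]=0x06, mem[0x20]=0x7a, mem[0x1f]=0xe9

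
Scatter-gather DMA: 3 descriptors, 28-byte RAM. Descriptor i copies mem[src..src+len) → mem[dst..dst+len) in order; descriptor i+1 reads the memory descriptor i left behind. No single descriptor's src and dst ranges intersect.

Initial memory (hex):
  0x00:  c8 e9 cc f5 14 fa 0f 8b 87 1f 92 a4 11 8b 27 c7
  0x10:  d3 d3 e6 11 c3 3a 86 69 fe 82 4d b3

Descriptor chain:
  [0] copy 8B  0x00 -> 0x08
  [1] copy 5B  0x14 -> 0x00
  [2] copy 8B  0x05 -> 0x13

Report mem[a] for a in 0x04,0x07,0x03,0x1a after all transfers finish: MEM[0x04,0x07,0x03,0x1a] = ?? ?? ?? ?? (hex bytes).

MEM[0x04,0x07,0x03,0x1a] = fe 8b 69 14

[0] 0x00->0x08 len=8 : c8 e9 cc f5 14 fa 0f 8b
[1] 0x14->0x00 len=5 : c3 3a 86 69 fe
[2] 0x05->0x13 len=8 : fa 0f 8b c8 e9 cc f5 14
query mem[0x04]=0xfe, mem[0x07]=0x8b, mem[0x03]=0x69, mem[0x1a]=0x14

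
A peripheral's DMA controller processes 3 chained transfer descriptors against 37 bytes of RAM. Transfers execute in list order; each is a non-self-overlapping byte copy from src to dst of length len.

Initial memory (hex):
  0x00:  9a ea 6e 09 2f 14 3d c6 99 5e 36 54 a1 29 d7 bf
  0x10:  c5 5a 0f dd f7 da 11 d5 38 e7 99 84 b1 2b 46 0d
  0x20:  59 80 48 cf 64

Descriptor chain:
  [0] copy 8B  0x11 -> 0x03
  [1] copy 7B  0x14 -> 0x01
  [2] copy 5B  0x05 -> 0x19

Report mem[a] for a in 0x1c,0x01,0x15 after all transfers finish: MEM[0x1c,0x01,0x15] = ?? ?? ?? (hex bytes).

  after D0: wrote 8B at 0x03 = 5a0fddf7da11d538
  after D1: wrote 7B at 0x01 = f7da11d538e799
  after D2: wrote 5B at 0x19 = 38e79911d5
query mem[0x1c]=0x11, mem[0x01]=0xf7, mem[0x15]=0xda

MEM[0x1c,0x01,0x15] = 11 f7 da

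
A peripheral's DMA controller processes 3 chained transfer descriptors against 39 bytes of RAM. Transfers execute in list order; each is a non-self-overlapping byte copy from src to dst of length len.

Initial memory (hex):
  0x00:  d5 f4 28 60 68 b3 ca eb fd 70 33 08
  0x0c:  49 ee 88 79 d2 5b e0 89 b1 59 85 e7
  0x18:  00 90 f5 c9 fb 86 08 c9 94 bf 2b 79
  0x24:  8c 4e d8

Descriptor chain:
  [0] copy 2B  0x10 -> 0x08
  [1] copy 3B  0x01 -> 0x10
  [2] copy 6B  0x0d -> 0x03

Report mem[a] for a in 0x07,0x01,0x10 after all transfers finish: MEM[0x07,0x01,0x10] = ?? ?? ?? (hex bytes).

  after D0: wrote 2B at 0x08 = d25b
  after D1: wrote 3B at 0x10 = f42860
  after D2: wrote 6B at 0x03 = ee8879f42860
query mem[0x07]=0x28, mem[0x01]=0xf4, mem[0x10]=0xf4

MEM[0x07,0x01,0x10] = 28 f4 f4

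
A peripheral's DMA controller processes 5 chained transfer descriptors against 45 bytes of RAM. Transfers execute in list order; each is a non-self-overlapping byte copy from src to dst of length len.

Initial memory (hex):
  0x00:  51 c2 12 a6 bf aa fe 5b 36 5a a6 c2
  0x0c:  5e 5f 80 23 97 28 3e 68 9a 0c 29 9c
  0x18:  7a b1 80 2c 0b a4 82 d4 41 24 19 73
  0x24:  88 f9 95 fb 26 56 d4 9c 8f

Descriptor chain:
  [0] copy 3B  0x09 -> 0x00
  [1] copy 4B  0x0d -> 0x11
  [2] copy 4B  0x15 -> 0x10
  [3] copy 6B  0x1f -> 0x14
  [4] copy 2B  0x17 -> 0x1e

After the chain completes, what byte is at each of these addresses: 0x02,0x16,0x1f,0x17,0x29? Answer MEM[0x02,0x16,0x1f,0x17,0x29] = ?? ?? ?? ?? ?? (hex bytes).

MEM[0x02,0x16,0x1f,0x17,0x29] = c2 24 73 19 56

  after D0: wrote 3B at 0x00 = 5aa6c2
  after D1: wrote 4B at 0x11 = 5f802397
  after D2: wrote 4B at 0x10 = 0c299c7a
  after D3: wrote 6B at 0x14 = d44124197388
  after D4: wrote 2B at 0x1e = 1973
query mem[0x02]=0xc2, mem[0x16]=0x24, mem[0x1f]=0x73, mem[0x17]=0x19, mem[0x29]=0x56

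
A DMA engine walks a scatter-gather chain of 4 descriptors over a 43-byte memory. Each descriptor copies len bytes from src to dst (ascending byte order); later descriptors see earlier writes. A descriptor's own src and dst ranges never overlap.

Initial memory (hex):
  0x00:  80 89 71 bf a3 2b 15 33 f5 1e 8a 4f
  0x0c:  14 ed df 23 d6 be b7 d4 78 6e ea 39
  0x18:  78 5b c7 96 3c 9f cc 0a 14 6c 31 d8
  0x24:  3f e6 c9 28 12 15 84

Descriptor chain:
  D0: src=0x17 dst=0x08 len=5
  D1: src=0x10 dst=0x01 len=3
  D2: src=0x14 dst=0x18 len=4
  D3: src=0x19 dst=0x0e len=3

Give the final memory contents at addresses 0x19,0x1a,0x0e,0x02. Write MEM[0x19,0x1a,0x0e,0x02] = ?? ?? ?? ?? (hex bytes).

MEM[0x19,0x1a,0x0e,0x02] = 6e ea 6e be

D0: mem[0x08..0x0c] <- [39 78 5b c7 96]
D1: mem[0x01..0x03] <- [d6 be b7]
D2: mem[0x18..0x1b] <- [78 6e ea 39]
D3: mem[0x0e..0x10] <- [6e ea 39]
query mem[0x19]=0x6e, mem[0x1a]=0xea, mem[0x0e]=0x6e, mem[0x02]=0xbe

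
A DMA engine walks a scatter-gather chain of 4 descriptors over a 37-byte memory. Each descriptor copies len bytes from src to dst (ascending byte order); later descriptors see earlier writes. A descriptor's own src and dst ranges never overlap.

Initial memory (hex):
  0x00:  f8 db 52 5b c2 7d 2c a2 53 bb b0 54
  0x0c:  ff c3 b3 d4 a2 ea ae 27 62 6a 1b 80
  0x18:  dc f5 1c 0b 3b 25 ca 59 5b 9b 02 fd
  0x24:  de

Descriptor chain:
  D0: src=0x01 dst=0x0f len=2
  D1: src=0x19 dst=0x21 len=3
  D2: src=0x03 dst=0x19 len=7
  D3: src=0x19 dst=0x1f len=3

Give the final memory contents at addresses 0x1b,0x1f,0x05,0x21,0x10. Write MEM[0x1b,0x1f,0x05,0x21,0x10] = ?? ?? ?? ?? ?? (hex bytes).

MEM[0x1b,0x1f,0x05,0x21,0x10] = 7d 5b 7d 7d 52

D0: mem[0x0f..0x10] <- [db 52]
D1: mem[0x21..0x23] <- [f5 1c 0b]
D2: mem[0x19..0x1f] <- [5b c2 7d 2c a2 53 bb]
D3: mem[0x1f..0x21] <- [5b c2 7d]
query mem[0x1b]=0x7d, mem[0x1f]=0x5b, mem[0x05]=0x7d, mem[0x21]=0x7d, mem[0x10]=0x52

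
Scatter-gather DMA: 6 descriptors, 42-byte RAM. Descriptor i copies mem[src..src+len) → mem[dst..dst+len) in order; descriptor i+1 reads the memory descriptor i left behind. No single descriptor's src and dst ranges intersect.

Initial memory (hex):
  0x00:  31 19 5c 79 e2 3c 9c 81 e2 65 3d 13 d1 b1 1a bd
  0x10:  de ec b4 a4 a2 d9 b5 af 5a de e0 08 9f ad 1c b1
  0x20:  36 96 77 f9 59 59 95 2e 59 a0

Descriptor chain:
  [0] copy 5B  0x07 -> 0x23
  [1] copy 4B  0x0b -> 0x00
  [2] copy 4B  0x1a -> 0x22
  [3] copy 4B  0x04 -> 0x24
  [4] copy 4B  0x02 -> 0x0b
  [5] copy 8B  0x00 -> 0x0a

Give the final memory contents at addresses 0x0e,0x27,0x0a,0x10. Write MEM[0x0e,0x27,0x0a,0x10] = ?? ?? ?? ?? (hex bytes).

MEM[0x0e,0x27,0x0a,0x10] = e2 81 13 9c

D0: mem[0x23..0x27] <- [81 e2 65 3d 13]
D1: mem[0x00..0x03] <- [13 d1 b1 1a]
D2: mem[0x22..0x25] <- [e0 08 9f ad]
D3: mem[0x24..0x27] <- [e2 3c 9c 81]
D4: mem[0x0b..0x0e] <- [b1 1a e2 3c]
D5: mem[0x0a..0x11] <- [13 d1 b1 1a e2 3c 9c 81]
query mem[0x0e]=0xe2, mem[0x27]=0x81, mem[0x0a]=0x13, mem[0x10]=0x9c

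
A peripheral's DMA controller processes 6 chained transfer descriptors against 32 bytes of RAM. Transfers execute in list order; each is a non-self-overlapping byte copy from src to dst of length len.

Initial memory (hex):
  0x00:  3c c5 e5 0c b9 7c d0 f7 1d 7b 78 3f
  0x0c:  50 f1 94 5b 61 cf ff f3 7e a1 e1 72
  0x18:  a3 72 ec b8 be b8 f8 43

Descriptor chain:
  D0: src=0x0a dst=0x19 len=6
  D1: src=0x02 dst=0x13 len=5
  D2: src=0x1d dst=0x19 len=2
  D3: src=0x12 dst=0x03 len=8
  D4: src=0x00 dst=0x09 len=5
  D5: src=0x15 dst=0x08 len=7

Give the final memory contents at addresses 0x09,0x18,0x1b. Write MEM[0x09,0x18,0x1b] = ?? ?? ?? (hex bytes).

D0: mem[0x19..0x1e] <- [78 3f 50 f1 94 5b]
D1: mem[0x13..0x17] <- [e5 0c b9 7c d0]
D2: mem[0x19..0x1a] <- [94 5b]
D3: mem[0x03..0x0a] <- [ff e5 0c b9 7c d0 a3 94]
D4: mem[0x09..0x0d] <- [3c c5 e5 ff e5]
D5: mem[0x08..0x0e] <- [b9 7c d0 a3 94 5b 50]
query mem[0x09]=0x7c, mem[0x18]=0xa3, mem[0x1b]=0x50

MEM[0x09,0x18,0x1b] = 7c a3 50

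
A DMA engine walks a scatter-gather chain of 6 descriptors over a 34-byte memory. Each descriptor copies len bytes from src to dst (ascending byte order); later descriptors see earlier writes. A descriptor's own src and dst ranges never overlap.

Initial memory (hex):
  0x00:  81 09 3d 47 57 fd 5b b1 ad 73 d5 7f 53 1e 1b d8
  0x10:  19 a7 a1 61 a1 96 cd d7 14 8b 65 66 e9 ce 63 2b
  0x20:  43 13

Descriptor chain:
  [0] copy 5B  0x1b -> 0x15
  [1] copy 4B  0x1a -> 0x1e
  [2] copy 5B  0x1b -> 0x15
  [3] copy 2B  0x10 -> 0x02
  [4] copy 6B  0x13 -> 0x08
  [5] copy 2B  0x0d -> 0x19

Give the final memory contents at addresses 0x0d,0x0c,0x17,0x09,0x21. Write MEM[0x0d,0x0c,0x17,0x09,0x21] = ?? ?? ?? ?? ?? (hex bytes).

D0: mem[0x15..0x19] <- [66 e9 ce 63 2b]
D1: mem[0x1e..0x21] <- [65 66 e9 ce]
D2: mem[0x15..0x19] <- [66 e9 ce 65 66]
D3: mem[0x02..0x03] <- [19 a7]
D4: mem[0x08..0x0d] <- [61 a1 66 e9 ce 65]
D5: mem[0x19..0x1a] <- [65 1b]
query mem[0x0d]=0x65, mem[0x0c]=0xce, mem[0x17]=0xce, mem[0x09]=0xa1, mem[0x21]=0xce

MEM[0x0d,0x0c,0x17,0x09,0x21] = 65 ce ce a1 ce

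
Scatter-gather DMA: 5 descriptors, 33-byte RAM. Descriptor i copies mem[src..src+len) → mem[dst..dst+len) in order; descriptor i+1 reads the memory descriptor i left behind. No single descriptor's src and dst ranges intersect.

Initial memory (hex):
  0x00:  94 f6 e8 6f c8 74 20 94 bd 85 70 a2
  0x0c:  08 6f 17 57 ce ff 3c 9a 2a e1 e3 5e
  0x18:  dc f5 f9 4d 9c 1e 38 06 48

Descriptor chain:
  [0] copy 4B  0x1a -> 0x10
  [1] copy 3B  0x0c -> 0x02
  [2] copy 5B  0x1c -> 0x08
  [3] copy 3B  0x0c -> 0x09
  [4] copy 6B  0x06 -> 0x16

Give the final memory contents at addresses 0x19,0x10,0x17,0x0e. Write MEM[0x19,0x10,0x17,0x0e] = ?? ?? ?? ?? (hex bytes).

[0] 0x1a->0x10 len=4 : f9 4d 9c 1e
[1] 0x0c->0x02 len=3 : 08 6f 17
[2] 0x1c->0x08 len=5 : 9c 1e 38 06 48
[3] 0x0c->0x09 len=3 : 48 6f 17
[4] 0x06->0x16 len=6 : 20 94 9c 48 6f 17
query mem[0x19]=0x48, mem[0x10]=0xf9, mem[0x17]=0x94, mem[0x0e]=0x17

MEM[0x19,0x10,0x17,0x0e] = 48 f9 94 17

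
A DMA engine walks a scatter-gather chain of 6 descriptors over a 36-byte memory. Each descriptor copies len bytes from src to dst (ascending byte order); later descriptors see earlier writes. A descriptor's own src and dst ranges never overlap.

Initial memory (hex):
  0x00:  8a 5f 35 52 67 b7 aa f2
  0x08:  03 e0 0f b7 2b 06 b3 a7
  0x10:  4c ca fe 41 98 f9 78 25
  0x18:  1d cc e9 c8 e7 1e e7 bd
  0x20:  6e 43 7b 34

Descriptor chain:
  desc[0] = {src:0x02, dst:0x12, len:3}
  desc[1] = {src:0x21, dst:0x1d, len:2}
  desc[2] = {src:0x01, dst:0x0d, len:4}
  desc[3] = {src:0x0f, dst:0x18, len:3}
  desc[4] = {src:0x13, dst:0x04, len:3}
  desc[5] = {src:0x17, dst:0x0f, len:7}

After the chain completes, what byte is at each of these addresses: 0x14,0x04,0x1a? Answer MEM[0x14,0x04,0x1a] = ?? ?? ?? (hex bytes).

[0] 0x02->0x12 len=3 : 35 52 67
[1] 0x21->0x1d len=2 : 43 7b
[2] 0x01->0x0d len=4 : 5f 35 52 67
[3] 0x0f->0x18 len=3 : 52 67 ca
[4] 0x13->0x04 len=3 : 52 67 f9
[5] 0x17->0x0f len=7 : 25 52 67 ca c8 e7 43
query mem[0x14]=0xe7, mem[0x04]=0x52, mem[0x1a]=0xca

MEM[0x14,0x04,0x1a] = e7 52 ca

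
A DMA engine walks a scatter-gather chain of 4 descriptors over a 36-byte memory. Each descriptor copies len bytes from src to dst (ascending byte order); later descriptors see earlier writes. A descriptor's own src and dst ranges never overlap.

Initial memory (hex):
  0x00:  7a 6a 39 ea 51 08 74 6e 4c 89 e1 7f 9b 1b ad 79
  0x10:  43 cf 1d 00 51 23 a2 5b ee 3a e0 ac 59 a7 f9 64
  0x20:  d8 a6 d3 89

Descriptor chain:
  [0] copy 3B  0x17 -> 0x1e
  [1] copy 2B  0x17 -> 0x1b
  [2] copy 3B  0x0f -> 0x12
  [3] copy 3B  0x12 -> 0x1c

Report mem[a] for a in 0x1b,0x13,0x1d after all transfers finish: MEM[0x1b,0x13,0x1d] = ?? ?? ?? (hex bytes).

MEM[0x1b,0x13,0x1d] = 5b 43 43

#0 dst[0x1e+3] := {0x5b,0xee,0x3a}
#1 dst[0x1b+2] := {0x5b,0xee}
#2 dst[0x12+3] := {0x79,0x43,0xcf}
#3 dst[0x1c+3] := {0x79,0x43,0xcf}
query mem[0x1b]=0x5b, mem[0x13]=0x43, mem[0x1d]=0x43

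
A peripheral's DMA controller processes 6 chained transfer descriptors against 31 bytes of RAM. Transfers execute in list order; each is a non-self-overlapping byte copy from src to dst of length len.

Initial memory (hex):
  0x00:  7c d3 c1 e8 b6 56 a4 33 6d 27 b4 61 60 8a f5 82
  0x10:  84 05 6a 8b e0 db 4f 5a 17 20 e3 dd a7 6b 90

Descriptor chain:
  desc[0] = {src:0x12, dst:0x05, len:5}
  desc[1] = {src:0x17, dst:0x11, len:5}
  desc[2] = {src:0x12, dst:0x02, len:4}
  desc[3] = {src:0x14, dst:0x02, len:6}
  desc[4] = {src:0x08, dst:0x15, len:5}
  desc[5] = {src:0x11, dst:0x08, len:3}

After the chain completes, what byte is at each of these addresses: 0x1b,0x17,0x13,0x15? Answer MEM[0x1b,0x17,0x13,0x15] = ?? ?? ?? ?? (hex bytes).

MEM[0x1b,0x17,0x13,0x15] = dd b4 20 db

D0: mem[0x05..0x09] <- [6a 8b e0 db 4f]
D1: mem[0x11..0x15] <- [5a 17 20 e3 dd]
D2: mem[0x02..0x05] <- [17 20 e3 dd]
D3: mem[0x02..0x07] <- [e3 dd 4f 5a 17 20]
D4: mem[0x15..0x19] <- [db 4f b4 61 60]
D5: mem[0x08..0x0a] <- [5a 17 20]
query mem[0x1b]=0xdd, mem[0x17]=0xb4, mem[0x13]=0x20, mem[0x15]=0xdb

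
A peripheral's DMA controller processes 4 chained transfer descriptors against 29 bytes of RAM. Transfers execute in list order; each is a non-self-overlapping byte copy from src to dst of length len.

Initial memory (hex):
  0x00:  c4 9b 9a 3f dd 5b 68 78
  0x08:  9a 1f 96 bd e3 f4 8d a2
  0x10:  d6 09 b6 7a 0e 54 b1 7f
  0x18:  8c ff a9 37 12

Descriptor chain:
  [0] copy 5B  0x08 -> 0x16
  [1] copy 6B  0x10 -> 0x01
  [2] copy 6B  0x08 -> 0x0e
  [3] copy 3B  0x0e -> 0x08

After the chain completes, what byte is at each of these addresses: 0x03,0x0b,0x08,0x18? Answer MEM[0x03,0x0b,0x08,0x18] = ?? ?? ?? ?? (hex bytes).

MEM[0x03,0x0b,0x08,0x18] = b6 bd 9a 96

#0 dst[0x16+5] := {0x9a,0x1f,0x96,0xbd,0xe3}
#1 dst[0x01+6] := {0xd6,0x09,0xb6,0x7a,0x0e,0x54}
#2 dst[0x0e+6] := {0x9a,0x1f,0x96,0xbd,0xe3,0xf4}
#3 dst[0x08+3] := {0x9a,0x1f,0x96}
query mem[0x03]=0xb6, mem[0x0b]=0xbd, mem[0x08]=0x9a, mem[0x18]=0x96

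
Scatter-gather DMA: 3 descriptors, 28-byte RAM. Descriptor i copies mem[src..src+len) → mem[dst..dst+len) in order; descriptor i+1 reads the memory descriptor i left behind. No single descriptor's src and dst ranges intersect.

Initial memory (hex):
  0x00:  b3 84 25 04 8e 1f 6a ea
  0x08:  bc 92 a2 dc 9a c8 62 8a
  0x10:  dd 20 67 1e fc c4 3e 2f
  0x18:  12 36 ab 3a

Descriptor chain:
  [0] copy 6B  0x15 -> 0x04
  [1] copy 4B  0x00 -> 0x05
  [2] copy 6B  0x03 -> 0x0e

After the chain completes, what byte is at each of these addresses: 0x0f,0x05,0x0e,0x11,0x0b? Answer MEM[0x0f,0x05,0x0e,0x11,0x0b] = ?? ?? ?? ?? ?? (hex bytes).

MEM[0x0f,0x05,0x0e,0x11,0x0b] = c4 b3 04 84 dc

D0: mem[0x04..0x09] <- [c4 3e 2f 12 36 ab]
D1: mem[0x05..0x08] <- [b3 84 25 04]
D2: mem[0x0e..0x13] <- [04 c4 b3 84 25 04]
query mem[0x0f]=0xc4, mem[0x05]=0xb3, mem[0x0e]=0x04, mem[0x11]=0x84, mem[0x0b]=0xdc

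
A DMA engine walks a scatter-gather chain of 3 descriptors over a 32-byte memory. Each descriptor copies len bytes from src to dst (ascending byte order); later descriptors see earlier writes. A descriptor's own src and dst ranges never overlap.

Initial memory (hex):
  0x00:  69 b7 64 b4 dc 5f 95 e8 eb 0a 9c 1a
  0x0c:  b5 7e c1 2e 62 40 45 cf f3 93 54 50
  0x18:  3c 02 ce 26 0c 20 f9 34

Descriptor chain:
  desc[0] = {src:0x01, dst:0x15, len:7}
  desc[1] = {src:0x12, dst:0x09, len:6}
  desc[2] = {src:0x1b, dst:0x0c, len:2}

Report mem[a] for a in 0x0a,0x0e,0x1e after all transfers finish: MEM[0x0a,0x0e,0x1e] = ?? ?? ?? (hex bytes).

  after D0: wrote 7B at 0x15 = b764b4dc5f95e8
  after D1: wrote 6B at 0x09 = 45cff3b764b4
  after D2: wrote 2B at 0x0c = e80c
query mem[0x0a]=0xcf, mem[0x0e]=0xb4, mem[0x1e]=0xf9

MEM[0x0a,0x0e,0x1e] = cf b4 f9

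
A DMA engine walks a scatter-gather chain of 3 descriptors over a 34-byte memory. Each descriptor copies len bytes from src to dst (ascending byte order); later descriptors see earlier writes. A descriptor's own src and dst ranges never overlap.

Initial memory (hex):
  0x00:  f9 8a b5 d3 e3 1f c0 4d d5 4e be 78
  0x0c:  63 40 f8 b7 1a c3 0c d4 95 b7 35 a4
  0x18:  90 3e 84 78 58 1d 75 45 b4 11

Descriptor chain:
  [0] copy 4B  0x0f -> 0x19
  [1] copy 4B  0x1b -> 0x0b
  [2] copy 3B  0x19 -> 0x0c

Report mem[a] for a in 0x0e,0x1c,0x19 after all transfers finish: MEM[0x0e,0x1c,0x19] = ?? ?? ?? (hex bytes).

  after D0: wrote 4B at 0x19 = b71ac30c
  after D1: wrote 4B at 0x0b = c30c1d75
  after D2: wrote 3B at 0x0c = b71ac3
query mem[0x0e]=0xc3, mem[0x1c]=0x0c, mem[0x19]=0xb7

MEM[0x0e,0x1c,0x19] = c3 0c b7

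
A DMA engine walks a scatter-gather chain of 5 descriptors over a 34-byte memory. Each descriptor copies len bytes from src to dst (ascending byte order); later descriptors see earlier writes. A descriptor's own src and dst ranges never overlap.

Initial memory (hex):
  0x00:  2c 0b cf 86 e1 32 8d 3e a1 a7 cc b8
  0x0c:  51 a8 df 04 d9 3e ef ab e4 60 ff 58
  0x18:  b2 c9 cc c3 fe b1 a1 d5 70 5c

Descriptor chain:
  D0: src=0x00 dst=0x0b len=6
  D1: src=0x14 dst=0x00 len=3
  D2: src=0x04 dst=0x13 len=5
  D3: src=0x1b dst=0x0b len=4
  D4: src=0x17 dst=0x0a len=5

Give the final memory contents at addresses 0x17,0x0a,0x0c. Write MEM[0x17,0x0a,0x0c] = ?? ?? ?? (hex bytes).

  after D0: wrote 6B at 0x0b = 2c0bcf86e132
  after D1: wrote 3B at 0x00 = e460ff
  after D2: wrote 5B at 0x13 = e1328d3ea1
  after D3: wrote 4B at 0x0b = c3feb1a1
  after D4: wrote 5B at 0x0a = a1b2c9ccc3
query mem[0x17]=0xa1, mem[0x0a]=0xa1, mem[0x0c]=0xc9

MEM[0x17,0x0a,0x0c] = a1 a1 c9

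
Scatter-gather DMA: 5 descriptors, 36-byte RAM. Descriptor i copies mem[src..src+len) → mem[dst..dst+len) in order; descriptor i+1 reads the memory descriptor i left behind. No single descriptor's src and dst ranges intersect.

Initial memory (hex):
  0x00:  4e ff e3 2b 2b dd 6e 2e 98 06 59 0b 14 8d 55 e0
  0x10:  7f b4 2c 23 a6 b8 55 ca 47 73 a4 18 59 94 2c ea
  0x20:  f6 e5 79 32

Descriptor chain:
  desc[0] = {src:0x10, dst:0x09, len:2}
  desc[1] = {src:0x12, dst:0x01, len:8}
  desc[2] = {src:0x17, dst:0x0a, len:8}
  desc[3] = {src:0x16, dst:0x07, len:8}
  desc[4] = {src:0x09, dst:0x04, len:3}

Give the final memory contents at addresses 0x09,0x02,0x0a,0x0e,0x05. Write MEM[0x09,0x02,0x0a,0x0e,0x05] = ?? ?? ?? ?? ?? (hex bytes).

MEM[0x09,0x02,0x0a,0x0e,0x05] = 47 23 73 94 73

[0] 0x10->0x09 len=2 : 7f b4
[1] 0x12->0x01 len=8 : 2c 23 a6 b8 55 ca 47 73
[2] 0x17->0x0a len=8 : ca 47 73 a4 18 59 94 2c
[3] 0x16->0x07 len=8 : 55 ca 47 73 a4 18 59 94
[4] 0x09->0x04 len=3 : 47 73 a4
query mem[0x09]=0x47, mem[0x02]=0x23, mem[0x0a]=0x73, mem[0x0e]=0x94, mem[0x05]=0x73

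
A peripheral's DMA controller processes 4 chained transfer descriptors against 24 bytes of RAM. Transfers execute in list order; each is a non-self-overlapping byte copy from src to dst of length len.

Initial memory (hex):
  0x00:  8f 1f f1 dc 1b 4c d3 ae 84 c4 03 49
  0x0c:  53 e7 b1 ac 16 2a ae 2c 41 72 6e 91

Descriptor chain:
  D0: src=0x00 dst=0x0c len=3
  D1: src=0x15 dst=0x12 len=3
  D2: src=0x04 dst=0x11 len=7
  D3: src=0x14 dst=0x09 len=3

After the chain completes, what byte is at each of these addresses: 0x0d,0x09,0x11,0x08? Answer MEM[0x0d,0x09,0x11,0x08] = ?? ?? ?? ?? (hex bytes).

MEM[0x0d,0x09,0x11,0x08] = 1f ae 1b 84

#0 dst[0x0c+3] := {0x8f,0x1f,0xf1}
#1 dst[0x12+3] := {0x72,0x6e,0x91}
#2 dst[0x11+7] := {0x1b,0x4c,0xd3,0xae,0x84,0xc4,0x03}
#3 dst[0x09+3] := {0xae,0x84,0xc4}
query mem[0x0d]=0x1f, mem[0x09]=0xae, mem[0x11]=0x1b, mem[0x08]=0x84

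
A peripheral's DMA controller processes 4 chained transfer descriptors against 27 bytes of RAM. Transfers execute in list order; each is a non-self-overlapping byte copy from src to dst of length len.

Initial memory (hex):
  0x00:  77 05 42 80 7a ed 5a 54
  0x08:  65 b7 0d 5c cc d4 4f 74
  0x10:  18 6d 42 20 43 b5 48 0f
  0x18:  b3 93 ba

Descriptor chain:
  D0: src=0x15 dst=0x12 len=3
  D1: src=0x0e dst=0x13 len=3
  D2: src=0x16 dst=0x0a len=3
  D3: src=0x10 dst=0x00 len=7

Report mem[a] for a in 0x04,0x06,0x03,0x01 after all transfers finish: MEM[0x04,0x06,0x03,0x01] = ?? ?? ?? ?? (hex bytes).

[0] 0x15->0x12 len=3 : b5 48 0f
[1] 0x0e->0x13 len=3 : 4f 74 18
[2] 0x16->0x0a len=3 : 48 0f b3
[3] 0x10->0x00 len=7 : 18 6d b5 4f 74 18 48
query mem[0x04]=0x74, mem[0x06]=0x48, mem[0x03]=0x4f, mem[0x01]=0x6d

MEM[0x04,0x06,0x03,0x01] = 74 48 4f 6d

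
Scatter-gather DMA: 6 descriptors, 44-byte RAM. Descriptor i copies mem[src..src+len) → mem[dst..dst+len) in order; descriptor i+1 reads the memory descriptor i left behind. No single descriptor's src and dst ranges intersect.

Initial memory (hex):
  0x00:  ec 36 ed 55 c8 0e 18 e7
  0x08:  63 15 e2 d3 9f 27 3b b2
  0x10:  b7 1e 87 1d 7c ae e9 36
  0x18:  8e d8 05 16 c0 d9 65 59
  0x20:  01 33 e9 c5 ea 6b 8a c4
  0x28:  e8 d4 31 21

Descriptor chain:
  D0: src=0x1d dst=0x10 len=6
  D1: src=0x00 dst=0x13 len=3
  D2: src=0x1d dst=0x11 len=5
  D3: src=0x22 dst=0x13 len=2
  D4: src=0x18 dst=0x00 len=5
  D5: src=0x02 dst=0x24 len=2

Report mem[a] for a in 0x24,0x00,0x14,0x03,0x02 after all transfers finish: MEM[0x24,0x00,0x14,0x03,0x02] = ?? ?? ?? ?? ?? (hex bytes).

MEM[0x24,0x00,0x14,0x03,0x02] = 05 8e c5 16 05

#0 dst[0x10+6] := {0xd9,0x65,0x59,0x01,0x33,0xe9}
#1 dst[0x13+3] := {0xec,0x36,0xed}
#2 dst[0x11+5] := {0xd9,0x65,0x59,0x01,0x33}
#3 dst[0x13+2] := {0xe9,0xc5}
#4 dst[0x00+5] := {0x8e,0xd8,0x05,0x16,0xc0}
#5 dst[0x24+2] := {0x05,0x16}
query mem[0x24]=0x05, mem[0x00]=0x8e, mem[0x14]=0xc5, mem[0x03]=0x16, mem[0x02]=0x05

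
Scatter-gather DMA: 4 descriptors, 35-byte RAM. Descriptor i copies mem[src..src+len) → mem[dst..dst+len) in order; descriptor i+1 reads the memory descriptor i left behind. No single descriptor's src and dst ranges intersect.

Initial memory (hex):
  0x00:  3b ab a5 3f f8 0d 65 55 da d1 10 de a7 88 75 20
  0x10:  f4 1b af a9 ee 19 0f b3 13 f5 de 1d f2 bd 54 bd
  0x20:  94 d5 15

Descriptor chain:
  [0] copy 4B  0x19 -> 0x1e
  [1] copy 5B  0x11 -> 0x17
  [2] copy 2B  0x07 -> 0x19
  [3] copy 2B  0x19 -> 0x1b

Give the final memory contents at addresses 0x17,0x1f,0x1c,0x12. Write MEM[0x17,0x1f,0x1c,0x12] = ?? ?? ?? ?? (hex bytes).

  after D0: wrote 4B at 0x1e = f5de1df2
  after D1: wrote 5B at 0x17 = 1bafa9ee19
  after D2: wrote 2B at 0x19 = 55da
  after D3: wrote 2B at 0x1b = 55da
query mem[0x17]=0x1b, mem[0x1f]=0xde, mem[0x1c]=0xda, mem[0x12]=0xaf

MEM[0x17,0x1f,0x1c,0x12] = 1b de da af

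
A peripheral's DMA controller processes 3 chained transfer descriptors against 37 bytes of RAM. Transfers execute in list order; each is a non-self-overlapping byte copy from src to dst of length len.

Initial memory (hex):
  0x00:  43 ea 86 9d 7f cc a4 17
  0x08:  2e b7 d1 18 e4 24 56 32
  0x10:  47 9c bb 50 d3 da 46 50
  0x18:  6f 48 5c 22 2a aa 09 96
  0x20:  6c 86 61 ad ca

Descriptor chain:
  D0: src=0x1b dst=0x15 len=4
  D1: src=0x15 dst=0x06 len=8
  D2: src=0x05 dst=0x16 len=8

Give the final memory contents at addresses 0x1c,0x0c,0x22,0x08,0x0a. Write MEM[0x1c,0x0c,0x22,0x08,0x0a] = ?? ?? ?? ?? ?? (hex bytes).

[0] 0x1b->0x15 len=4 : 22 2a aa 09
[1] 0x15->0x06 len=8 : 22 2a aa 09 48 5c 22 2a
[2] 0x05->0x16 len=8 : cc 22 2a aa 09 48 5c 22
query mem[0x1c]=0x5c, mem[0x0c]=0x22, mem[0x22]=0x61, mem[0x08]=0xaa, mem[0x0a]=0x48

MEM[0x1c,0x0c,0x22,0x08,0x0a] = 5c 22 61 aa 48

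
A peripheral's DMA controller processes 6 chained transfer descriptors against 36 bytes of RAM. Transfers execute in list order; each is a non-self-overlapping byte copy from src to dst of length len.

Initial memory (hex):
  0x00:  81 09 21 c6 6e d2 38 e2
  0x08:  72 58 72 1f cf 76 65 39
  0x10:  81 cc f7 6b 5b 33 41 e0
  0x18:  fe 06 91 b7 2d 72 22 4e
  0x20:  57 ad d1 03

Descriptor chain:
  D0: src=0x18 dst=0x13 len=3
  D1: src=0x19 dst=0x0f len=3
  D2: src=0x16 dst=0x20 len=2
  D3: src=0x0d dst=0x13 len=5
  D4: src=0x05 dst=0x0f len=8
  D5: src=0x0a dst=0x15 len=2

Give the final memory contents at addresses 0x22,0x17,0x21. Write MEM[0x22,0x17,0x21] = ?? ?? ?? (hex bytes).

[0] 0x18->0x13 len=3 : fe 06 91
[1] 0x19->0x0f len=3 : 06 91 b7
[2] 0x16->0x20 len=2 : 41 e0
[3] 0x0d->0x13 len=5 : 76 65 06 91 b7
[4] 0x05->0x0f len=8 : d2 38 e2 72 58 72 1f cf
[5] 0x0a->0x15 len=2 : 72 1f
query mem[0x22]=0xd1, mem[0x17]=0xb7, mem[0x21]=0xe0

MEM[0x22,0x17,0x21] = d1 b7 e0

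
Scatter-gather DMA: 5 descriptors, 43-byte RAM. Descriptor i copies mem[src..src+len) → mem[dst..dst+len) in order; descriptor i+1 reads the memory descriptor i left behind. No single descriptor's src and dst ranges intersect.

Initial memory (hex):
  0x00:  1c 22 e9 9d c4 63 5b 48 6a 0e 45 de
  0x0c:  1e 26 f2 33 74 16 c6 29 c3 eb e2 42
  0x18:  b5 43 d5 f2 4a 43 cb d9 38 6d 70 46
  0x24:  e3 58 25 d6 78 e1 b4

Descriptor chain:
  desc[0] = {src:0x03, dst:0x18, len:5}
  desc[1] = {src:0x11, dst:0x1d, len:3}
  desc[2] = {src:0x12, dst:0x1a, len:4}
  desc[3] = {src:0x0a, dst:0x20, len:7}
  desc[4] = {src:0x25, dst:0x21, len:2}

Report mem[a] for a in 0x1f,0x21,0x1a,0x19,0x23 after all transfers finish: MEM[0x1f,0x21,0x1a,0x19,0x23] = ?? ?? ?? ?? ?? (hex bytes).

D0: mem[0x18..0x1c] <- [9d c4 63 5b 48]
D1: mem[0x1d..0x1f] <- [16 c6 29]
D2: mem[0x1a..0x1d] <- [c6 29 c3 eb]
D3: mem[0x20..0x26] <- [45 de 1e 26 f2 33 74]
D4: mem[0x21..0x22] <- [33 74]
query mem[0x1f]=0x29, mem[0x21]=0x33, mem[0x1a]=0xc6, mem[0x19]=0xc4, mem[0x23]=0x26

MEM[0x1f,0x21,0x1a,0x19,0x23] = 29 33 c6 c4 26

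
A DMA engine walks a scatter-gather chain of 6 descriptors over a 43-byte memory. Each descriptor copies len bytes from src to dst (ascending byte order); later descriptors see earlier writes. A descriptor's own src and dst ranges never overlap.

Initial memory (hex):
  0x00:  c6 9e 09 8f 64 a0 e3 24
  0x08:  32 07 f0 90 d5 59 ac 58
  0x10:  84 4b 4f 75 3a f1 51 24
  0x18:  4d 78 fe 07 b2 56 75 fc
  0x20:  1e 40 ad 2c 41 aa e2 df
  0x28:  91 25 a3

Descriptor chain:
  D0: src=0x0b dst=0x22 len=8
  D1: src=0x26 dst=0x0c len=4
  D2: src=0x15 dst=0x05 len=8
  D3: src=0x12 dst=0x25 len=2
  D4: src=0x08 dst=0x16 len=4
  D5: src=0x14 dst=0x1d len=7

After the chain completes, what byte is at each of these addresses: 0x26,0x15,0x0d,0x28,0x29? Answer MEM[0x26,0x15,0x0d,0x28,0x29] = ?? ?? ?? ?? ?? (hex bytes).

MEM[0x26,0x15,0x0d,0x28,0x29] = 75 f1 84 4b 4f

D0: mem[0x22..0x29] <- [90 d5 59 ac 58 84 4b 4f]
D1: mem[0x0c..0x0f] <- [58 84 4b 4f]
D2: mem[0x05..0x0c] <- [f1 51 24 4d 78 fe 07 b2]
D3: mem[0x25..0x26] <- [4f 75]
D4: mem[0x16..0x19] <- [4d 78 fe 07]
D5: mem[0x1d..0x23] <- [3a f1 4d 78 fe 07 fe]
query mem[0x26]=0x75, mem[0x15]=0xf1, mem[0x0d]=0x84, mem[0x28]=0x4b, mem[0x29]=0x4f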